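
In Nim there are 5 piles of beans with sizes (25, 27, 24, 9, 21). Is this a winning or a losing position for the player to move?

Winning position

Compute the nim-sum pairwise:
25 XOR 27 = 2
2 XOR 24 = 26
26 XOR 9 = 19
19 XOR 21 = 6
The nim-sum is 6 ≠ 0, so this is an N-position: the player to move can win.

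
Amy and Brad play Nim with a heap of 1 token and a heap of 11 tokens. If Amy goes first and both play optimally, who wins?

Nim-sum: 1 ⊕ 11 = 10.
The nim-sum is 10 ≠ 0, so this is an N-position: the player to move can win; Amy has a winning move.

Amy wins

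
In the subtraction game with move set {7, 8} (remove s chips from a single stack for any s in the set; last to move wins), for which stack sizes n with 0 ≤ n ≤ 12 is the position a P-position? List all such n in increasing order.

Grundy values for subtraction set {7, 8}:
k:     0  1  2  3  4  5  6  7  8  9 10 11 12
g(k):  0  0  0  0  0  0  0  1  1  1  1  1  1
The P-positions (g = 0) in 0..12 are 0, 1, 2, 3, 4, 5, 6.

0, 1, 2, 3, 4, 5, 6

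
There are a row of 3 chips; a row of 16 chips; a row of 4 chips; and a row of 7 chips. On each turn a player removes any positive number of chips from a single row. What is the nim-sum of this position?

Nim-sum: 3 ^ 16 ^ 4 ^ 7 = 16.

16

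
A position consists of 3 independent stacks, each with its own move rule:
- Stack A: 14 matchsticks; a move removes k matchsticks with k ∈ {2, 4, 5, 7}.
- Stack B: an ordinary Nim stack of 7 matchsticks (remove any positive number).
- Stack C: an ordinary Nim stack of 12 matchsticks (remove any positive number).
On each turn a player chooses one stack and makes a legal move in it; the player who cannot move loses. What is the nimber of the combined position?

For stack A, compute g(0), g(1), … with moves {2, 4, 5, 7}:
g(0) = mex{} = 0
g(1) = mex{} = 0
g(2) = mex{0} = 1
g(3) = mex{0} = 1
g(4) = mex{0,1} = 2
g(5) = mex{0,1} = 2
g(6) = mex{0,1,2} = 3
g(7) = mex{0,1,2} = 3
g(8) = mex{0,1,2,3} = 4
g(9) = mex{1,2,3} = 0
g(10) = mex{1,2,3,4} = 0
g(11) = mex{0,2,3} = 1
g(12) = mex{0,2,3,4} = 1
g(13) = mex{0,1,3,4} = 2
g(14) = mex{0,1,3} = 2
So g(14) = 2.
Stack B is a plain Nim stack of size 7, so its Grundy value is 7.
Stack C is a plain Nim stack of size 12, so its Grundy value is 12.
The value of a disjunctive sum is the nim-sum of the parts.
Combined value = 2 XOR 7 XOR 12 = 9.

9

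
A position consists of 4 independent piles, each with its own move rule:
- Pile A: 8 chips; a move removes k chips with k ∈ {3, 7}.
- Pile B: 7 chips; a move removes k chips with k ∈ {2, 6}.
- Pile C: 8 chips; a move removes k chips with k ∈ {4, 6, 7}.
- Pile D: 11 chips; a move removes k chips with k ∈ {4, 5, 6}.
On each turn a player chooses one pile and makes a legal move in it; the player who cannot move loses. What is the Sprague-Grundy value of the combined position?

1

For pile A, compute g(0), g(1), … with moves {3, 7}:
g(0) = mex{} = 0
g(1) = mex{} = 0
g(2) = mex{} = 0
g(3) = mex{0} = 1
g(4) = mex{0} = 1
g(5) = mex{0} = 1
g(6) = mex{1} = 0
g(7) = mex{0,1} = 2
g(8) = mex{0,1} = 2
So g(8) = 2.
Grundy values for pile B (subtraction set {2, 6}):
k:     0  1  2  3  4  5  6  7
g(k):  0  0  1  1  0  0  1  1
So g(7) = 1.
For pile C, compute g(0), g(1), … with moves {4, 6, 7}:
g(0) = mex{} = 0
g(1) = mex{} = 0
g(2) = mex{} = 0
g(3) = mex{} = 0
g(4) = mex{0} = 1
g(5) = mex{0} = 1
g(6) = mex{0} = 1
g(7) = mex{0} = 1
g(8) = mex{0,1} = 2
So g(8) = 2.
Build the Grundy sequence for pile D with g(k) = mex{g(k−s) : s ∈ {4, 5, 6}, s ≤ k}:
k:     0  1  2  3  4  5  6  7  8  9 10 11
g(k):  0  0  0  0  1  1  1  1  2  2  0  0
So g(11) = 0.
By the Sprague-Grundy theorem, the Grundy value of a sum of independent games is the XOR of the component values.
Combined value = 2 XOR 1 XOR 2 XOR 0 = 1.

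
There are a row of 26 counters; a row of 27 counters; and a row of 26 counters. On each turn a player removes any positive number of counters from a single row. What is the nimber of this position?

Nim-sum: 26 ⊕ 27 ⊕ 26 = 27.

27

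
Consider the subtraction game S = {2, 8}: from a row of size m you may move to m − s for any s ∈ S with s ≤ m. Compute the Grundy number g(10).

0

Build the Grundy sequence with g(k) = mex{g(k−s) : s ∈ {2, 8}, s ≤ k}:
g(0) = mex{} = 0
g(1) = mex{} = 0
g(2) = mex{0} = 1
g(3) = mex{0} = 1
g(4) = mex{1} = 0
g(5) = mex{1} = 0
g(6) = mex{0} = 1
g(7) = mex{0} = 1
g(8) = mex{0,1} = 2
g(9) = mex{0,1} = 2
g(10) = mex{1,2} = 0
So g(10) = 0.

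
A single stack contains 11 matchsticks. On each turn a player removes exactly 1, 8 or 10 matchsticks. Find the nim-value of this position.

Grundy values for subtraction set {1, 8, 10}:
k:     0  1  2  3  4  5  6  7  8  9 10 11
g(k):  0  1  0  1  0  1  0  1  2  0  1  0
So g(11) = 0.

0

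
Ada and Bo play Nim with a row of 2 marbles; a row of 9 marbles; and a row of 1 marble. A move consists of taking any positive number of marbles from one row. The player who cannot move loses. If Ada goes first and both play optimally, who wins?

Bitwise XOR of the heap sizes:
  0010  (2)
  1001  (9)
  0001  (1)
  ----
  1010  (10)
The nim-sum is 10 ≠ 0, so this is an N-position: the player to move can win; Ada has a winning move.

Ada wins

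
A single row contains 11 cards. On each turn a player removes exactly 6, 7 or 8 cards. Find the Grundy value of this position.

Grundy values for subtraction set {6, 7, 8}:
k:     0  1  2  3  4  5  6  7  8  9 10 11
g(k):  0  0  0  0  0  0  1  1  1  1  1  1
So g(11) = 1.

1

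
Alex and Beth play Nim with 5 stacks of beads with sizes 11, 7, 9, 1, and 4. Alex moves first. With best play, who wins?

Nim-sum: 11 ^ 7 ^ 9 ^ 1 ^ 4 = 0.
The nim-sum is 0, so this is a P-position: the player to move is in a losing position under optimal play; Alex is about to move from it and so loses — Beth wins.

Beth wins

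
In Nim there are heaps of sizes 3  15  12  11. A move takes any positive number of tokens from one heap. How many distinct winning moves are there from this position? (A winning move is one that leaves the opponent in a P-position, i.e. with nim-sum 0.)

3

Compute the nim-sum pairwise:
3 XOR 15 = 12
12 XOR 12 = 0
0 XOR 11 = 11
The overall nim-sum is X = 11. A heap of size p has a winning move iff p XOR X < p (reduce it to p XOR X).
  3: 3 XOR 11 = 8 ≥ 3 — no move.
  15: 15 XOR 11 = 4 < 15 — winning move (to 4).
  12: 12 XOR 11 = 7 < 12 — winning move (to 7).
  11: 11 XOR 11 = 0 < 11 — winning move (to 0).
That gives 3 winning moves.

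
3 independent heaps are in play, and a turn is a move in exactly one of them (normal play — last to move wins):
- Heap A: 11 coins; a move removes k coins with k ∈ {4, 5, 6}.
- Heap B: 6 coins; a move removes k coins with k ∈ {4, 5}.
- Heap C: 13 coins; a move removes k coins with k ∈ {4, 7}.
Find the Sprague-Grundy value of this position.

1

Build the Grundy sequence for heap A with g(k) = mex{g(k−s) : s ∈ {4, 5, 6}, s ≤ k}:
k:     0  1  2  3  4  5  6  7  8  9 10 11
g(k):  0  0  0  0  1  1  1  1  2  2  0  0
So g(11) = 0.
For heap B, compute g(0), g(1), … with moves {4, 5}:
k:     0  1  2  3  4  5  6
g(k):  0  0  0  0  1  1  1
So g(6) = 1.
Grundy values for heap C (subtraction set {4, 7}):
k:     0  1  2  3  4  5  6  7  8  9 10 11 12 13
g(k):  0  0  0  0  1  1  1  1  2  2  2  0  0  0
So g(13) = 0.
By the Sprague-Grundy theorem, the Grundy value of a sum of independent games is the XOR of the component values.
Combined value = 0 ⊕ 1 ⊕ 0 = 1.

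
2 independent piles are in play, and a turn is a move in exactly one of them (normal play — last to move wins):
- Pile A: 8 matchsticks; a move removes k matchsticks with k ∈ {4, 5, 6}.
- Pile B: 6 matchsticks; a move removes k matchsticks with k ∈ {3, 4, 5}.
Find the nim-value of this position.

Grundy values for pile A (subtraction set {4, 5, 6}):
g(0) = mex{} = 0
g(1) = mex{} = 0
g(2) = mex{} = 0
g(3) = mex{} = 0
g(4) = mex{0} = 1
g(5) = mex{0} = 1
g(6) = mex{0} = 1
g(7) = mex{0} = 1
g(8) = mex{0,1} = 2
So g(8) = 2.
Grundy values for pile B (subtraction set {3, 4, 5}):
g(0) = mex{} = 0
g(1) = mex{} = 0
g(2) = mex{} = 0
g(3) = mex{0} = 1
g(4) = mex{0} = 1
g(5) = mex{0} = 1
g(6) = mex{0,1} = 2
So g(6) = 2.
By the Sprague-Grundy theorem, the Grundy value of a sum of independent games is the XOR of the component values.
Combined value = 2 XOR 2 = 0.

0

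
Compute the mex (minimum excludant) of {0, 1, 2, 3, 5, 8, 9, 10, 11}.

4

The values 0, 1, 2, 3 are all present; 4 is the first non-negative integer missing from the set.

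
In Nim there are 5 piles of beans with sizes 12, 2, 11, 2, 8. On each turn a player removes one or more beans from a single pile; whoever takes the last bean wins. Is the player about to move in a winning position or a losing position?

Winning position

Write each in binary and XOR column by column:
  1100  (12)
  0010  (2)
  1011  (11)
  0010  (2)
  1000  (8)
  ----
  1111  (15)
The nim-sum is 15 ≠ 0, so this is an N-position: the player to move can win.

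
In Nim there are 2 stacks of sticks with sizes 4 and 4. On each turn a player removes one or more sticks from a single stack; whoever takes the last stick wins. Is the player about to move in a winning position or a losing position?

Losing position

In binary:
  100  (4)
  100  (4)
  ---
  000  (0)
The nim-sum is 0, so this is a P-position: the player to move is in a losing position under optimal play.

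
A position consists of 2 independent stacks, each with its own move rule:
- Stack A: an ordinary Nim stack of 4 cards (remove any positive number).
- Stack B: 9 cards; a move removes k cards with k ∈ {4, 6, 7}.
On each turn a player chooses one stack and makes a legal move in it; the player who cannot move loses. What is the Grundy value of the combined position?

6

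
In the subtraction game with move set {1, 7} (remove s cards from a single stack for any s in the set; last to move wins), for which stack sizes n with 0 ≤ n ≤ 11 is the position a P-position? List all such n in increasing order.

0, 2, 4, 6, 8, 10

Compute g(0), g(1), … for moves {1, 7}:
k:     0  1  2  3  4  5  6  7  8  9 10 11
g(k):  0  1  0  1  0  1  0  1  0  1  0  1
The P-positions (g = 0) in 0..11 are 0, 2, 4, 6, 8, 10.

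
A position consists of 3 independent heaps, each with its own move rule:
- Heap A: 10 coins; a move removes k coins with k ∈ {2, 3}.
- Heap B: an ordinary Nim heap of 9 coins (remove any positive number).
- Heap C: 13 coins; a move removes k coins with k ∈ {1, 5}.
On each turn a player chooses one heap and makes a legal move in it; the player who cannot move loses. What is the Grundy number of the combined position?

8

Build the Grundy sequence for heap A with g(k) = mex{g(k−s) : s ∈ {2, 3}, s ≤ k}:
g(0) = mex{} = 0
g(1) = mex{} = 0
g(2) = mex{0} = 1
g(3) = mex{0} = 1
g(4) = mex{0,1} = 2
g(5) = mex{1} = 0
g(6) = mex{1,2} = 0
g(7) = mex{0,2} = 1
g(8) = mex{0} = 1
g(9) = mex{0,1} = 2
g(10) = mex{1} = 0
So g(10) = 0.
Heap B is a plain Nim heap of size 9, so its Grundy value is 9.
Build the Grundy sequence for heap C with g(k) = mex{g(k−s) : s ∈ {1, 5}, s ≤ k}:
k:     0  1  2  3  4  5  6  7  8  9 10 11 12 13
g(k):  0  1  0  1  0  1  0  1  0  1  0  1  0  1
So g(13) = 1.
The value of a disjunctive sum is the nim-sum of the parts.
Combined value = 0 XOR 9 XOR 1 = 8.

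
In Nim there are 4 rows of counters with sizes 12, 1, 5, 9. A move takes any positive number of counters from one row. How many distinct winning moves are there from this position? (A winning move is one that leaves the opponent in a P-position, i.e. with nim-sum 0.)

3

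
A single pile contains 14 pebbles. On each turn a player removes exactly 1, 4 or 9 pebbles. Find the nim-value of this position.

Build the Grundy sequence with g(k) = mex{g(k−s) : s ∈ {1, 4, 9}, s ≤ k}:
k:     0  1  2  3  4  5  6  7  8  9 10 11 12 13 14
g(k):  0  1  0  1  2  0  1  0  1  2  0  1  0  1  2
So g(14) = 2.

2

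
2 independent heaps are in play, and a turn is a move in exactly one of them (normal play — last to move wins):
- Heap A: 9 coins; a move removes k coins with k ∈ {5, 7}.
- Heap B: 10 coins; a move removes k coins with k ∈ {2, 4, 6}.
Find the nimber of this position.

0

Grundy values for heap A (subtraction set {5, 7}):
g(0) = mex{} = 0
g(1) = mex{} = 0
g(2) = mex{} = 0
g(3) = mex{} = 0
g(4) = mex{} = 0
g(5) = mex{0} = 1
g(6) = mex{0} = 1
g(7) = mex{0} = 1
g(8) = mex{0} = 1
g(9) = mex{0} = 1
So g(9) = 1.
Build the Grundy sequence for heap B with g(k) = mex{g(k−s) : s ∈ {2, 4, 6}, s ≤ k}:
k:     0  1  2  3  4  5  6  7  8  9 10
g(k):  0  0  1  1  2  2  3  3  0  0  1
So g(10) = 1.
The value of a disjunctive sum is the nim-sum of the parts.
Combined value = 1 ⊕ 1 = 0.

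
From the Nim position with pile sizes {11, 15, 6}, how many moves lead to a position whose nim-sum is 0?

3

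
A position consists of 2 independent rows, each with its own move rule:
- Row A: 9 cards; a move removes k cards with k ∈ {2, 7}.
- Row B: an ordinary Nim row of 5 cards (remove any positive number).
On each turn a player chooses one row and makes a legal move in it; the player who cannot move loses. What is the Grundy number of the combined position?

5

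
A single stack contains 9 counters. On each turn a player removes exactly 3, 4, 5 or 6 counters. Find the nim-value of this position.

0

Compute g(0), g(1), … for moves {3, 4, 5, 6}:
k:     0  1  2  3  4  5  6  7  8  9
g(k):  0  0  0  1  1  1  2  2  2  0
So g(9) = 0.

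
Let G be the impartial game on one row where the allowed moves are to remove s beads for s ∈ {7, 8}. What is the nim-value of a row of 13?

Grundy values for subtraction set {7, 8}:
g(0) = mex{} = 0
g(1) = mex{} = 0
g(2) = mex{} = 0
g(3) = mex{} = 0
g(4) = mex{} = 0
g(5) = mex{} = 0
g(6) = mex{} = 0
g(7) = mex{0} = 1
g(8) = mex{0} = 1
g(9) = mex{0} = 1
g(10) = mex{0} = 1
g(11) = mex{0} = 1
g(12) = mex{0} = 1
g(13) = mex{0} = 1
So g(13) = 1.

1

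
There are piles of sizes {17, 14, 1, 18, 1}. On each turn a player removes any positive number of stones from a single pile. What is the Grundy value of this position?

Write each in binary and XOR column by column:
  10001  (17)
  01110  (14)
  00001  (1)
  10010  (18)
  00001  (1)
  -----
  01101  (13)

13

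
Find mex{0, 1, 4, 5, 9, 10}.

2

The values 0, 1 are all present; 2 is the first non-negative integer missing from the set.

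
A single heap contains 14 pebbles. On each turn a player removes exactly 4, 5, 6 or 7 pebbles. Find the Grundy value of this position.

0

Build the Grundy sequence with g(k) = mex{g(k−s) : s ∈ {4, 5, 6, 7}, s ≤ k}:
g(0) = mex{} = 0
g(1) = mex{} = 0
g(2) = mex{} = 0
g(3) = mex{} = 0
g(4) = mex{0} = 1
g(5) = mex{0} = 1
g(6) = mex{0} = 1
g(7) = mex{0} = 1
g(8) = mex{0,1} = 2
g(9) = mex{0,1} = 2
g(10) = mex{0,1} = 2
g(11) = mex{1} = 0
g(12) = mex{1,2} = 0
g(13) = mex{1,2} = 0
g(14) = mex{1,2} = 0
So g(14) = 0.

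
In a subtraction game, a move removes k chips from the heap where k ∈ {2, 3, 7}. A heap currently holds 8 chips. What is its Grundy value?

1

Build the Grundy sequence with g(k) = mex{g(k−s) : s ∈ {2, 3, 7}, s ≤ k}:
k:     0  1  2  3  4  5  6  7  8
g(k):  0  0  1  1  2  0  0  1  1
So g(8) = 1.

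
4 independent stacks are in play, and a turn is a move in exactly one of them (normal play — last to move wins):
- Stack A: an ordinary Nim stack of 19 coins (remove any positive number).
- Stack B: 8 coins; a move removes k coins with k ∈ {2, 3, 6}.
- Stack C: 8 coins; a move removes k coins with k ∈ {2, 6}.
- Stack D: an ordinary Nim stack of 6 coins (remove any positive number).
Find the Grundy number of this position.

Stack A is a plain Nim stack of size 19, so its Grundy value is 19.
Build the Grundy sequence for stack B with g(k) = mex{g(k−s) : s ∈ {2, 3, 6}, s ≤ k}:
g(0) = mex{} = 0
g(1) = mex{} = 0
g(2) = mex{0} = 1
g(3) = mex{0} = 1
g(4) = mex{0,1} = 2
g(5) = mex{1} = 0
g(6) = mex{0,1,2} = 3
g(7) = mex{0,2} = 1
g(8) = mex{0,1,3} = 2
So g(8) = 2.
For stack C, compute g(0), g(1), … with moves {2, 6}:
g(0) = mex{} = 0
g(1) = mex{} = 0
g(2) = mex{0} = 1
g(3) = mex{0} = 1
g(4) = mex{1} = 0
g(5) = mex{1} = 0
g(6) = mex{0} = 1
g(7) = mex{0} = 1
g(8) = mex{1} = 0
So g(8) = 0.
Stack D is a plain Nim stack of size 6, so its Grundy value is 6.
By the Sprague-Grundy theorem, the Grundy value of a sum of independent games is the XOR of the component values.
Combined value = 19 ⊕ 2 ⊕ 0 ⊕ 6 = 23.

23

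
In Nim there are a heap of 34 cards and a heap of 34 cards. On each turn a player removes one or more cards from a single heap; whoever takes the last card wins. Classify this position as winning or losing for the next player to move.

Losing position

Nim-sum: 34 XOR 34 = 0.
The nim-sum is 0, so this is a P-position: the player to move is in a losing position under optimal play.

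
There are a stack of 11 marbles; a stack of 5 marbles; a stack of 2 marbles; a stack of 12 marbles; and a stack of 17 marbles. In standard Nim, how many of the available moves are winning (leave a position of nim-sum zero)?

1

Compute the nim-sum pairwise:
11 ⊕ 5 = 14
14 ⊕ 2 = 12
12 ⊕ 12 = 0
0 ⊕ 17 = 17
The overall nim-sum is X = 17. A stack of size p has a winning move iff p XOR X < p (reduce it to p XOR X).
  11: 11 XOR 17 = 26 ≥ 11 — no move.
  5: 5 XOR 17 = 20 ≥ 5 — no move.
  2: 2 XOR 17 = 19 ≥ 2 — no move.
  12: 12 XOR 17 = 29 ≥ 12 — no move.
  17: 17 XOR 17 = 0 < 17 — winning move (to 0).
That gives 1 winning move.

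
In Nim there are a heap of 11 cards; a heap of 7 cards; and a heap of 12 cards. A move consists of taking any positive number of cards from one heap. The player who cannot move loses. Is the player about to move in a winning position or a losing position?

Write each in binary and XOR column by column:
  1011  (11)
  0111  (7)
  1100  (12)
  ----
  0000  (0)
The nim-sum is 0, so this is a P-position: the player to move is in a losing position under optimal play.

Losing position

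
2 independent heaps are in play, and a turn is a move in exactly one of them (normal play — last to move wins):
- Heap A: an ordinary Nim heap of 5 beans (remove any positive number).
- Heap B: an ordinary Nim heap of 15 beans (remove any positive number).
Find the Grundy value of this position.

Heap A is a plain Nim heap of size 5, so its Grundy value is 5.
Heap B is a plain Nim heap of size 15, so its Grundy value is 15.
By the Sprague-Grundy theorem, the Grundy value of a sum of independent games is the XOR of the component values.
Combined value = 5 ⊕ 15 = 10.

10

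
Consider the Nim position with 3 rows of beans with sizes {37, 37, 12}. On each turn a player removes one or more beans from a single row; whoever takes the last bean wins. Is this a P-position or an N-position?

N-position

Nim-sum: 37 XOR 37 XOR 12 = 12.
The nim-sum is 12 ≠ 0, so this is an N-position: the player to move can win.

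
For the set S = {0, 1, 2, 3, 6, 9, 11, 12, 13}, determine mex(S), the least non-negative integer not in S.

The values 0, 1, 2, 3 are all present; 4 is the first non-negative integer missing from the set.

4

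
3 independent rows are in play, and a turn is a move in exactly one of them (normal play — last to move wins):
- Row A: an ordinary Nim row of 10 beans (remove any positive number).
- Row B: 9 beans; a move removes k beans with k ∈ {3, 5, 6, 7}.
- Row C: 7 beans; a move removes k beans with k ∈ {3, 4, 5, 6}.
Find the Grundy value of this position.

11

Row A is a plain Nim row of size 10, so its Grundy value is 10.
For row B, compute g(0), g(1), … with moves {3, 5, 6, 7}:
k:     0  1  2  3  4  5  6  7  8  9
g(k):  0  0  0  1  1  1  2  2  2  3
So g(9) = 3.
Build the Grundy sequence for row C with g(k) = mex{g(k−s) : s ∈ {3, 4, 5, 6}, s ≤ k}:
k:     0  1  2  3  4  5  6  7
g(k):  0  0  0  1  1  1  2  2
So g(7) = 2.
The value of a disjunctive sum is the nim-sum of the parts.
Combined value = 10 XOR 3 XOR 2 = 11.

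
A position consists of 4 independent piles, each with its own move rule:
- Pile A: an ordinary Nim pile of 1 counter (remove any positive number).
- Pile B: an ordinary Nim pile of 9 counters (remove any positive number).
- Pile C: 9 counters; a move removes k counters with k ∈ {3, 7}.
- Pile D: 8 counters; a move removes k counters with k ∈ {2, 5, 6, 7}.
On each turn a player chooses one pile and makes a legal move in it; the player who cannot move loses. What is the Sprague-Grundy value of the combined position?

Pile A is a plain Nim pile of size 1, so its Grundy value is 1.
Pile B is a plain Nim pile of size 9, so its Grundy value is 9.
For pile C, compute g(0), g(1), … with moves {3, 7}:
g(0) = mex{} = 0
g(1) = mex{} = 0
g(2) = mex{} = 0
g(3) = mex{0} = 1
g(4) = mex{0} = 1
g(5) = mex{0} = 1
g(6) = mex{1} = 0
g(7) = mex{0,1} = 2
g(8) = mex{0,1} = 2
g(9) = mex{0} = 1
So g(9) = 1.
For pile D, compute g(0), g(1), … with moves {2, 5, 6, 7}:
g(0) = mex{} = 0
g(1) = mex{} = 0
g(2) = mex{0} = 1
g(3) = mex{0} = 1
g(4) = mex{1} = 0
g(5) = mex{0,1} = 2
g(6) = mex{0} = 1
g(7) = mex{0,1,2} = 3
g(8) = mex{0,1} = 2
So g(8) = 2.
The value of a disjunctive sum is the nim-sum of the parts.
Combined value = 1 XOR 9 XOR 1 XOR 2 = 11.

11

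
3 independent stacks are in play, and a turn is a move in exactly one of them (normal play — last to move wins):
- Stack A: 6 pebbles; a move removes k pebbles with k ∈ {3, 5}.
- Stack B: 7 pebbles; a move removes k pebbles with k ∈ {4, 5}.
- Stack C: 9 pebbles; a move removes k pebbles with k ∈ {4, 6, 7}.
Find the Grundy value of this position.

1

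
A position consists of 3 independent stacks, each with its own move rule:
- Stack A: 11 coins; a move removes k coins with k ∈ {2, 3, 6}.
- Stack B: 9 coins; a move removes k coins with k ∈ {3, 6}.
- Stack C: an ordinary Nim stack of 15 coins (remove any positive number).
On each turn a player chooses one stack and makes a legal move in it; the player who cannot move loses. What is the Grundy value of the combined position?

14

Build the Grundy sequence for stack A with g(k) = mex{g(k−s) : s ∈ {2, 3, 6}, s ≤ k}:
k:     0  1  2  3  4  5  6  7  8  9 10 11
g(k):  0  0  1  1  2  0  3  1  2  0  0  1
So g(11) = 1.
For stack B, compute g(0), g(1), … with moves {3, 6}:
g(0) = mex{} = 0
g(1) = mex{} = 0
g(2) = mex{} = 0
g(3) = mex{0} = 1
g(4) = mex{0} = 1
g(5) = mex{0} = 1
g(6) = mex{0,1} = 2
g(7) = mex{0,1} = 2
g(8) = mex{0,1} = 2
g(9) = mex{1,2} = 0
So g(9) = 0.
Stack C is a plain Nim stack of size 15, so its Grundy value is 15.
The value of a disjunctive sum is the nim-sum of the parts.
Combined value = 1 XOR 0 XOR 15 = 14.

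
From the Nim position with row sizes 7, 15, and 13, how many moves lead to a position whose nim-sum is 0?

Compute the nim-sum pairwise:
7 XOR 15 = 8
8 XOR 13 = 5
The overall nim-sum is X = 5. A row of size p has a winning move iff p XOR X < p (reduce it to p XOR X).
  7: 7 XOR 5 = 2 < 7 — winning move (to 2).
  15: 15 XOR 5 = 10 < 15 — winning move (to 10).
  13: 13 XOR 5 = 8 < 13 — winning move (to 8).
That gives 3 winning moves.

3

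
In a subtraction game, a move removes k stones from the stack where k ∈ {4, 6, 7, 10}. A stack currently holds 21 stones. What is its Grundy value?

1

Compute g(0), g(1), … for moves {4, 6, 7, 10}:
k:     0  1  2  3  4  5  6  7  8  9 10 11 12 13 14 15 16 17 18 19 20 21
g(k):  0  0  0  0  1  1  1  1  2  2  2  2  3  3  0  0  0  0  1  1  1  1
So g(21) = 1.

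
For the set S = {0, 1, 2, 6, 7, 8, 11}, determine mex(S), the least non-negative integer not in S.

3

The values 0, 1, 2 are all present; 3 is the first non-negative integer missing from the set.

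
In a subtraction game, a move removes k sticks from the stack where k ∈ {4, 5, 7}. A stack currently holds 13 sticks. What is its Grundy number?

Build the Grundy sequence with g(k) = mex{g(k−s) : s ∈ {4, 5, 7}, s ≤ k}:
k:     0  1  2  3  4  5  6  7  8  9 10 11 12 13
g(k):  0  0  0  0  1  1  1  1  2  2  2  0  0  0
So g(13) = 0.

0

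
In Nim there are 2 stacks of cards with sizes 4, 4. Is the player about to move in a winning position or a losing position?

Compute the nim-sum pairwise:
4 XOR 4 = 0
The nim-sum is 0, so this is a P-position: the player to move is in a losing position under optimal play.

Losing position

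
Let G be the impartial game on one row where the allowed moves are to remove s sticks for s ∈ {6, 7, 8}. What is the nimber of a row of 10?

1

Compute g(0), g(1), … for moves {6, 7, 8}:
k:     0  1  2  3  4  5  6  7  8  9 10
g(k):  0  0  0  0  0  0  1  1  1  1  1
So g(10) = 1.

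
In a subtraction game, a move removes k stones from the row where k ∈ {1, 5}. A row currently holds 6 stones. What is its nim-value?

0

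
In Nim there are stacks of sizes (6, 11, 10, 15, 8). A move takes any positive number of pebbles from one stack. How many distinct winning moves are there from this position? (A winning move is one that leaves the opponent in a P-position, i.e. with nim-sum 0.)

0

In binary:
  0110  (6)
  1011  (11)
  1010  (10)
  1111  (15)
  1000  (8)
  ----
  0000  (0)
The nim-sum is already 0, so every move leaves a nonzero nim-sum — there are no winning moves.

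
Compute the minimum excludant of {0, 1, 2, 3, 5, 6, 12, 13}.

The values 0, 1, 2, 3 are all present; 4 is the first non-negative integer missing from the set.

4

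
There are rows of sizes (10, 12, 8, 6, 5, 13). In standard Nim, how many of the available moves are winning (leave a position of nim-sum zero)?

0

Write each in binary and XOR column by column:
  1010  (10)
  1100  (12)
  1000  (8)
  0110  (6)
  0101  (5)
  1101  (13)
  ----
  0000  (0)
The nim-sum is already 0, so every move leaves a nonzero nim-sum — there are no winning moves.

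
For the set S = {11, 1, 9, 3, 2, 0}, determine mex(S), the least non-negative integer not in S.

4

The values 0, 1, 2, 3 are all present; 4 is the first non-negative integer missing from the set.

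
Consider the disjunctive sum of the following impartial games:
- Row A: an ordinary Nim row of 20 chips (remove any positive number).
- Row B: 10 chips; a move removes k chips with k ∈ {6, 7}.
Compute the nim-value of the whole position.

21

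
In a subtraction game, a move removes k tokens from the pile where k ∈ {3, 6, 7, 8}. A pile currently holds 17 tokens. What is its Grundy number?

Compute g(0), g(1), … for moves {3, 6, 7, 8}:
k:     0  1  2  3  4  5  6  7  8  9 10 11 12 13 14 15 16 17
g(k):  0  0  0  1  1  1  2  2  2  3  3  0  0  0  1  1  1  2
So g(17) = 2.

2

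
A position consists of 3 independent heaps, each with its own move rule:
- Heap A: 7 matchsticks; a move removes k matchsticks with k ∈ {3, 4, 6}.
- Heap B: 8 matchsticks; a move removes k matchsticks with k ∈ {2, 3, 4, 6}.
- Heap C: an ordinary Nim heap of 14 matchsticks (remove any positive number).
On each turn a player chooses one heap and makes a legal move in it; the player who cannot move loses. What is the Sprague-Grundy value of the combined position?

For heap A, compute g(0), g(1), … with moves {3, 4, 6}:
g(0) = mex{} = 0
g(1) = mex{} = 0
g(2) = mex{} = 0
g(3) = mex{0} = 1
g(4) = mex{0} = 1
g(5) = mex{0} = 1
g(6) = mex{0,1} = 2
g(7) = mex{0,1} = 2
So g(7) = 2.
For heap B, compute g(0), g(1), … with moves {2, 3, 4, 6}:
k:     0  1  2  3  4  5  6  7  8
g(k):  0  0  1  1  2  2  3  3  0
So g(8) = 0.
Heap C is a plain Nim heap of size 14, so its Grundy value is 14.
The value of a disjunctive sum is the nim-sum of the parts.
Combined value = 2 XOR 0 XOR 14 = 12.

12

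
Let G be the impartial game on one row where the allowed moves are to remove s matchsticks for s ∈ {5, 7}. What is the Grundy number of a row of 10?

2

Compute g(0), g(1), … for moves {5, 7}:
k:     0  1  2  3  4  5  6  7  8  9 10
g(k):  0  0  0  0  0  1  1  1  1  1  2
So g(10) = 2.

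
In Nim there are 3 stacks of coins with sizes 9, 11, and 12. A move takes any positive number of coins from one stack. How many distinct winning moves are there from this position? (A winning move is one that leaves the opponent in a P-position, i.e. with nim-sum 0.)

Bitwise XOR of the heap sizes:
  1001  (9)
  1011  (11)
  1100  (12)
  ----
  1110  (14)
The overall nim-sum is X = 14. A stack of size p has a winning move iff p XOR X < p (reduce it to p XOR X).
  9: 9 XOR 14 = 7 < 9 — winning move (to 7).
  11: 11 XOR 14 = 5 < 11 — winning move (to 5).
  12: 12 XOR 14 = 2 < 12 — winning move (to 2).
That gives 3 winning moves.

3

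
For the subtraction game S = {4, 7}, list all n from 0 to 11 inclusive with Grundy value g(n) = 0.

0, 1, 2, 3, 11

Compute g(0), g(1), … for moves {4, 7}:
g(0) = mex{} = 0
g(1) = mex{} = 0
g(2) = mex{} = 0
g(3) = mex{} = 0
g(4) = mex{0} = 1
g(5) = mex{0} = 1
g(6) = mex{0} = 1
g(7) = mex{0} = 1
g(8) = mex{0,1} = 2
g(9) = mex{0,1} = 2
g(10) = mex{0,1} = 2
g(11) = mex{1} = 0
The P-positions (g = 0) in 0..11 are 0, 1, 2, 3, 11.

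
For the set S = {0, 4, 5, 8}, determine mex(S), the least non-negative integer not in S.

0 is in the set but 1 is not, so the mex is 1.

1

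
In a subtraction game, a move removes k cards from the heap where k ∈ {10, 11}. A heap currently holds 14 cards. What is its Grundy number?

1

Build the Grundy sequence with g(k) = mex{g(k−s) : s ∈ {10, 11}, s ≤ k}:
g(0) = mex{} = 0
g(1) = mex{} = 0
g(2) = mex{} = 0
g(3) = mex{} = 0
g(4) = mex{} = 0
g(5) = mex{} = 0
g(6) = mex{} = 0
g(7) = mex{} = 0
g(8) = mex{} = 0
g(9) = mex{} = 0
g(10) = mex{0} = 1
g(11) = mex{0} = 1
g(12) = mex{0} = 1
g(13) = mex{0} = 1
g(14) = mex{0} = 1
So g(14) = 1.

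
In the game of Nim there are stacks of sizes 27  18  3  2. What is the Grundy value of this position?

Compute the nim-sum pairwise:
27 XOR 18 = 9
9 XOR 3 = 10
10 XOR 2 = 8

8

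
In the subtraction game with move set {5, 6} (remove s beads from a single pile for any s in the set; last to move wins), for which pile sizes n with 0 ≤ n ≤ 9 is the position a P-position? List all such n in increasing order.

Grundy values for subtraction set {5, 6}:
k:     0  1  2  3  4  5  6  7  8  9
g(k):  0  0  0  0  0  1  1  1  1  1
The P-positions (g = 0) in 0..9 are 0, 1, 2, 3, 4.

0, 1, 2, 3, 4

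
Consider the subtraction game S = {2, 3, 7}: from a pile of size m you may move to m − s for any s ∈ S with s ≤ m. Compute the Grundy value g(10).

Grundy values for subtraction set {2, 3, 7}:
k:     0  1  2  3  4  5  6  7  8  9 10
g(k):  0  0  1  1  2  0  0  1  1  2  0
So g(10) = 0.

0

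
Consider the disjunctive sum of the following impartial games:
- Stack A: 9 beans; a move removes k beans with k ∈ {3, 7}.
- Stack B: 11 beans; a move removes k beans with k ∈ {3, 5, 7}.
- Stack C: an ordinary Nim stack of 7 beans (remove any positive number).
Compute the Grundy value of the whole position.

6

Grundy values for stack A (subtraction set {3, 7}):
g(0) = mex{} = 0
g(1) = mex{} = 0
g(2) = mex{} = 0
g(3) = mex{0} = 1
g(4) = mex{0} = 1
g(5) = mex{0} = 1
g(6) = mex{1} = 0
g(7) = mex{0,1} = 2
g(8) = mex{0,1} = 2
g(9) = mex{0} = 1
So g(9) = 1.
For stack B, compute g(0), g(1), … with moves {3, 5, 7}:
k:     0  1  2  3  4  5  6  7  8  9 10 11
g(k):  0  0  0  1  1  1  2  2  2  3  0  0
So g(11) = 0.
Stack C is a plain Nim stack of size 7, so its Grundy value is 7.
The value of a disjunctive sum is the nim-sum of the parts.
Combined value = 1 ⊕ 0 ⊕ 7 = 6.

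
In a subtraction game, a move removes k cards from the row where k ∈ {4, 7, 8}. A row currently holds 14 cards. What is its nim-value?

Grundy values for subtraction set {4, 7, 8}:
g(0) = mex{} = 0
g(1) = mex{} = 0
g(2) = mex{} = 0
g(3) = mex{} = 0
g(4) = mex{0} = 1
g(5) = mex{0} = 1
g(6) = mex{0} = 1
g(7) = mex{0} = 1
g(8) = mex{0,1} = 2
g(9) = mex{0,1} = 2
g(10) = mex{0,1} = 2
g(11) = mex{0,1} = 2
g(12) = mex{1,2} = 0
g(13) = mex{1,2} = 0
g(14) = mex{1,2} = 0
So g(14) = 0.

0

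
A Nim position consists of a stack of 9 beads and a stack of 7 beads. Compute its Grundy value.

14

Write each in binary and XOR column by column:
  1001  (9)
  0111  (7)
  ----
  1110  (14)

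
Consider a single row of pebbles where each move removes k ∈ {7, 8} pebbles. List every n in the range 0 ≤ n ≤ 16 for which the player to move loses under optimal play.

0, 1, 2, 3, 4, 5, 6, 15, 16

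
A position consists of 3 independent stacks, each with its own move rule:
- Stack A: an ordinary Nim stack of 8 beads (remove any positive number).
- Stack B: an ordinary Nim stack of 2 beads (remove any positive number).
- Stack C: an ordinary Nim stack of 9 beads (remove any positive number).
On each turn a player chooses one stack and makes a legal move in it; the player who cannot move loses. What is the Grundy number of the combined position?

3

Stack A is a plain Nim stack of size 8, so its Grundy value is 8.
Stack B is a plain Nim stack of size 2, so its Grundy value is 2.
Stack C is a plain Nim stack of size 9, so its Grundy value is 9.
By the Sprague-Grundy theorem, the Grundy value of a sum of independent games is the XOR of the component values.
Combined value = 8 XOR 2 XOR 9 = 3.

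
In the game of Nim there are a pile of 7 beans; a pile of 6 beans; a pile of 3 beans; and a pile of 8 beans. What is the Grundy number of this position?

Compute the nim-sum pairwise:
7 XOR 6 = 1
1 XOR 3 = 2
2 XOR 8 = 10

10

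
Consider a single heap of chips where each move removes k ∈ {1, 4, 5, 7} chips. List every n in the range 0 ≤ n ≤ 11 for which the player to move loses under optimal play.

0, 2, 8, 10

Compute g(0), g(1), … for moves {1, 4, 5, 7}:
k:     0  1  2  3  4  5  6  7  8  9 10 11
g(k):  0  1  0  1  2  3  2  3  0  1  0  1
The P-positions (g = 0) in 0..11 are 0, 2, 8, 10.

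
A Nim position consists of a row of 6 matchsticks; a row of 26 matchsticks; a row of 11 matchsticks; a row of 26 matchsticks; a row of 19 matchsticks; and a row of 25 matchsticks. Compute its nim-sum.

7

Nim-sum: 6 ^ 26 ^ 11 ^ 26 ^ 19 ^ 25 = 7.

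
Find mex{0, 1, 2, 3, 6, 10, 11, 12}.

The values 0, 1, 2, 3 are all present; 4 is the first non-negative integer missing from the set.

4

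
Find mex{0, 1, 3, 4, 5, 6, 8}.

2

The values 0, 1 are all present; 2 is the first non-negative integer missing from the set.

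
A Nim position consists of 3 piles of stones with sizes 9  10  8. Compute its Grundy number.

11

Write each in binary and XOR column by column:
  1001  (9)
  1010  (10)
  1000  (8)
  ----
  1011  (11)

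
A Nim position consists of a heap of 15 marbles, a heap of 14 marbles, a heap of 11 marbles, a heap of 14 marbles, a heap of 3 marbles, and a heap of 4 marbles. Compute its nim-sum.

3

Compute the nim-sum pairwise:
15 XOR 14 = 1
1 XOR 11 = 10
10 XOR 14 = 4
4 XOR 3 = 7
7 XOR 4 = 3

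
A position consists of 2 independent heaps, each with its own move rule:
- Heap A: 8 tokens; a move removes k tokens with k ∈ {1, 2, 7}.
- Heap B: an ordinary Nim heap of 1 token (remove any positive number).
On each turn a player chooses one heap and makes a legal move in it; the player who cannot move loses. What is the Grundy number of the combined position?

3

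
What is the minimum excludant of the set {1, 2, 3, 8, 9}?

0 is not in the set, so the mex is 0.

0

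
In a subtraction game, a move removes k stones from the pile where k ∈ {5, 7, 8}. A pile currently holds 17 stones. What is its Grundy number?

0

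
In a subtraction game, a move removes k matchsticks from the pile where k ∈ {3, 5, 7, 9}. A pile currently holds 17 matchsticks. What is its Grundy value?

1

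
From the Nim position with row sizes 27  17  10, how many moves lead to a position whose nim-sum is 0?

0

Nim-sum: 27 ^ 17 ^ 10 = 0.
The nim-sum is already 0, so every move leaves a nonzero nim-sum — there are no winning moves.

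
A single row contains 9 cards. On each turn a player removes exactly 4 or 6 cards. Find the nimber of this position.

2

Build the Grundy sequence with g(k) = mex{g(k−s) : s ∈ {4, 6}, s ≤ k}:
g(0) = mex{} = 0
g(1) = mex{} = 0
g(2) = mex{} = 0
g(3) = mex{} = 0
g(4) = mex{0} = 1
g(5) = mex{0} = 1
g(6) = mex{0} = 1
g(7) = mex{0} = 1
g(8) = mex{0,1} = 2
g(9) = mex{0,1} = 2
So g(9) = 2.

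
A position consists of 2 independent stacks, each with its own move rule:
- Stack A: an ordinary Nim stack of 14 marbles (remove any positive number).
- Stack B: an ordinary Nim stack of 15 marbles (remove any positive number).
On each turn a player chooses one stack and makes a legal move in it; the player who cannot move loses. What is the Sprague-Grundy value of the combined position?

1

Stack A is a plain Nim stack of size 14, so its Grundy value is 14.
Stack B is a plain Nim stack of size 15, so its Grundy value is 15.
The value of a disjunctive sum is the nim-sum of the parts.
Combined value = 14 XOR 15 = 1.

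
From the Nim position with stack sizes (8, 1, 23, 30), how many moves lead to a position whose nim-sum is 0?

0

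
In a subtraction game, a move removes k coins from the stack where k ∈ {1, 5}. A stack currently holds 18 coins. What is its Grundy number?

0

Build the Grundy sequence with g(k) = mex{g(k−s) : s ∈ {1, 5}, s ≤ k}:
k:     0  1  2  3  4  5  6  7  8  9 10 11 12 13 14 15 16 17 18
g(k):  0  1  0  1  0  1  0  1  0  1  0  1  0  1  0  1  0  1  0
So g(18) = 0.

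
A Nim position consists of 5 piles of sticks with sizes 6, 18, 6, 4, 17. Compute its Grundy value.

7

Compute the nim-sum pairwise:
6 ⊕ 18 = 20
20 ⊕ 6 = 18
18 ⊕ 4 = 22
22 ⊕ 17 = 7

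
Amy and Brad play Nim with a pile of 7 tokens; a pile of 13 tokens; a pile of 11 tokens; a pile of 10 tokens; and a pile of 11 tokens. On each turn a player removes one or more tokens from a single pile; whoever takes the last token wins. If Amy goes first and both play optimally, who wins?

Brad wins

In binary:
  0111  (7)
  1101  (13)
  1011  (11)
  1010  (10)
  1011  (11)
  ----
  0000  (0)
The nim-sum is 0, so this is a P-position: the player to move is in a losing position under optimal play; Amy is about to move from it and so loses — Brad wins.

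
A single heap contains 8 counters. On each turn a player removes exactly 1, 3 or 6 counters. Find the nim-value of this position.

Compute g(0), g(1), … for moves {1, 3, 6}:
k:     0  1  2  3  4  5  6  7  8
g(k):  0  1  0  1  0  1  2  3  2
So g(8) = 2.

2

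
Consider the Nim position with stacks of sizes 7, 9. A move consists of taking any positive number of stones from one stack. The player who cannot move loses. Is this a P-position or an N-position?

N-position

Bitwise XOR of the heap sizes:
  0111  (7)
  1001  (9)
  ----
  1110  (14)
The nim-sum is 14 ≠ 0, so this is an N-position: the player to move can win.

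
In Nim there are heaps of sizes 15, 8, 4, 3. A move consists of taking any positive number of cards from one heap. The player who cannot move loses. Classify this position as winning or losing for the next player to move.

Losing position

In binary:
  1111  (15)
  1000  (8)
  0100  (4)
  0011  (3)
  ----
  0000  (0)
The nim-sum is 0, so this is a P-position: the player to move is in a losing position under optimal play.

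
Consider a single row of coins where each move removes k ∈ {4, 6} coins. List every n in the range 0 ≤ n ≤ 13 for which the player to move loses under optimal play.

0, 1, 2, 3, 10, 11, 12, 13

Grundy values for subtraction set {4, 6}:
k:     0  1  2  3  4  5  6  7  8  9 10 11 12 13
g(k):  0  0  0  0  1  1  1  1  2  2  0  0  0  0
The P-positions (g = 0) in 0..13 are 0, 1, 2, 3, 10, 11, 12, 13.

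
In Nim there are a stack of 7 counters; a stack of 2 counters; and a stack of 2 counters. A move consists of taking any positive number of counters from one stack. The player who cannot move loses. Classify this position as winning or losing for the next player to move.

In binary:
  111  (7)
  010  (2)
  010  (2)
  ---
  111  (7)
The nim-sum is 7 ≠ 0, so this is an N-position: the player to move can win.

Winning position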